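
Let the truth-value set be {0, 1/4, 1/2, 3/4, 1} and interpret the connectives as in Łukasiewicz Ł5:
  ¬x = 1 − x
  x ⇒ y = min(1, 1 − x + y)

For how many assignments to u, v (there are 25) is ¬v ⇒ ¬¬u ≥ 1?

15

value 1: 15 assignments (counts)
value 3/4: 4 assignments
value 1/2: 3 assignments
value 1/4: 2 assignments
value 0: 1 assignment
So 15 of the 25 assignments meet the threshold.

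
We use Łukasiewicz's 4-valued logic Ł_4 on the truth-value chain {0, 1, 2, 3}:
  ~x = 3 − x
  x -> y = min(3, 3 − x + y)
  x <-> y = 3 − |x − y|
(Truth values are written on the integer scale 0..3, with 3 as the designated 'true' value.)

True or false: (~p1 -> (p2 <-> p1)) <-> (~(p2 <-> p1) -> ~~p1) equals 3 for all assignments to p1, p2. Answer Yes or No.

p1 = 0, p2 = 0 ↦ 3
p1 = 0, p2 = 1 ↦ 3
p1 = 0, p2 = 2 ↦ 3
p1 = 0, p2 = 3 ↦ 3
p1 = 1, p2 = 0 ↦ 3
p1 = 1, p2 = 1 ↦ 3
p1 = 1, p2 = 2 ↦ 3
p1 = 1, p2 = 3 ↦ 3
p1 = 2, p2 = 0 ↦ 3
p1 = 2, p2 = 1 ↦ 3
p1 = 2, p2 = 2 ↦ 3
p1 = 2, p2 = 3 ↦ 3
p1 = 3, p2 = 0 ↦ 3
p1 = 3, p2 = 1 ↦ 3
p1 = 3, p2 = 2 ↦ 3
p1 = 3, p2 = 3 ↦ 3
Every assignment gives a value ≥ 3.

Yes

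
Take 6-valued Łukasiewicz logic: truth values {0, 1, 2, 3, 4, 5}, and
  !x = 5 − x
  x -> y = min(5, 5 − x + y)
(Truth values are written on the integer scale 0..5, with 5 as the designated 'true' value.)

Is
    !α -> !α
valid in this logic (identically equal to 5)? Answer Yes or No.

α = 0 ↦ 5
α = 1 ↦ 5
α = 2 ↦ 5
α = 3 ↦ 5
α = 4 ↦ 5
α = 5 ↦ 5
Every assignment gives a value ≥ 5.

Yes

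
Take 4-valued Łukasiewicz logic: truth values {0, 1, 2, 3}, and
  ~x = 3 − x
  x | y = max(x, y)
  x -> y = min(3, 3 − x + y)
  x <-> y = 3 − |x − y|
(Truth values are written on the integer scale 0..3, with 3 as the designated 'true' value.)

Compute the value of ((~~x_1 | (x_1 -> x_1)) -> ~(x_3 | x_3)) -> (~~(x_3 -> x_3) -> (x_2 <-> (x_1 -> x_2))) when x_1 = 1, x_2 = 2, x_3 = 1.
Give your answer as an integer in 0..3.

3

~x_1 = ~1 = 2
~~x_1 = ~2 = 1
x_1 -> x_1 = 1 -> 1 = 3
~~x_1 | (x_1 -> x_1) = 1 | 3 = 3
x_3 | x_3 = 1 | 1 = 1
~(x_3 | x_3) = ~1 = 2
(~~x_1 | (x_1 -> x_1)) -> ~(x_3 | x_3) = 3 -> 2 = 2
x_3 -> x_3 = 1 -> 1 = 3
~(x_3 -> x_3) = ~3 = 0
~~(x_3 -> x_3) = ~0 = 3
x_1 -> x_2 = 1 -> 2 = 3
x_2 <-> (x_1 -> x_2) = 2 <-> 3 = 2
~~(x_3 -> x_3) -> (x_2 <-> (x_1 -> x_2)) = 3 -> 2 = 2
((~~x_1 | (x_1 -> x_1)) -> ~(x_3 | x_3)) -> (~~(x_3 -> x_3) -> (x_2 <-> (x_1 -> x_2))) = 2 -> 2 = 3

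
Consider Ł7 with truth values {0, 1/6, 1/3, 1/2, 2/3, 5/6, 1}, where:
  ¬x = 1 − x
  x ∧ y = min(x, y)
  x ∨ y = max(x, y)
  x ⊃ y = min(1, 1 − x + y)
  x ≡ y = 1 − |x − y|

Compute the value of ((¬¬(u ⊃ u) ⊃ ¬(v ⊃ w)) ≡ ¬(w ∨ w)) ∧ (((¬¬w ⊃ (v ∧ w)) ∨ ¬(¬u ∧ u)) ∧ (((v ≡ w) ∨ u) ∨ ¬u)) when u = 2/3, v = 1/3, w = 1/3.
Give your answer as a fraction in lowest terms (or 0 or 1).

u ⊃ u = 2/3 ⊃ 2/3 = 1
¬(u ⊃ u) = ¬1 = 0
¬¬(u ⊃ u) = ¬0 = 1
v ⊃ w = 1/3 ⊃ 1/3 = 1
¬(v ⊃ w) = ¬1 = 0
¬¬(u ⊃ u) ⊃ ¬(v ⊃ w) = 1 ⊃ 0 = 0
w ∨ w = 1/3 ∨ 1/3 = 1/3
¬(w ∨ w) = ¬1/3 = 2/3
(¬¬(u ⊃ u) ⊃ ¬(v ⊃ w)) ≡ ¬(w ∨ w) = 0 ≡ 2/3 = 1/3
¬w = ¬1/3 = 2/3
¬¬w = ¬2/3 = 1/3
v ∧ w = 1/3 ∧ 1/3 = 1/3
¬¬w ⊃ (v ∧ w) = 1/3 ⊃ 1/3 = 1
¬u = ¬2/3 = 1/3
¬u ∧ u = 1/3 ∧ 2/3 = 1/3
¬(¬u ∧ u) = ¬1/3 = 2/3
(¬¬w ⊃ (v ∧ w)) ∨ ¬(¬u ∧ u) = 1 ∨ 2/3 = 1
v ≡ w = 1/3 ≡ 1/3 = 1
(v ≡ w) ∨ u = 1 ∨ 2/3 = 1
¬u = ¬2/3 = 1/3
((v ≡ w) ∨ u) ∨ ¬u = 1 ∨ 1/3 = 1
((¬¬w ⊃ (v ∧ w)) ∨ ¬(¬u ∧ u)) ∧ (((v ≡ w) ∨ u) ∨ ¬u) = 1 ∧ 1 = 1
((¬¬(u ⊃ u) ⊃ ¬(v ⊃ w)) ≡ ¬(w ∨ w)) ∧ (((¬¬w ⊃ (v ∧ w)) ∨ ¬(¬u ∧ u)) ∧ (((v ≡ w) ∨ u) ∨ ¬u)) = 1/3 ∧ 1 = 1/3

1/3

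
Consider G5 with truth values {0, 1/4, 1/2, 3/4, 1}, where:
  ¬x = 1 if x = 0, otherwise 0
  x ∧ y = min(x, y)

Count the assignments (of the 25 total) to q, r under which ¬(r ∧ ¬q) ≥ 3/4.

21

value 1: 21 assignments (counts)
value 0: 4 assignments
So 21 of the 25 assignments meet the threshold.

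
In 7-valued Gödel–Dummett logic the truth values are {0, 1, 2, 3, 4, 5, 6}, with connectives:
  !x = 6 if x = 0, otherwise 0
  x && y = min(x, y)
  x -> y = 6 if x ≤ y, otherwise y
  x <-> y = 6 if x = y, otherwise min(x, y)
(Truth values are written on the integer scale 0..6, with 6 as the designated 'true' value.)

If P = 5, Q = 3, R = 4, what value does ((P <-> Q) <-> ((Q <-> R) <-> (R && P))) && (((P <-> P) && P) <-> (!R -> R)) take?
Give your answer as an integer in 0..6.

P <-> Q = 5 <-> 3 = 3
Q <-> R = 3 <-> 4 = 3
R && P = 4 && 5 = 4
(Q <-> R) <-> (R && P) = 3 <-> 4 = 3
(P <-> Q) <-> ((Q <-> R) <-> (R && P)) = 3 <-> 3 = 6
P <-> P = 5 <-> 5 = 6
(P <-> P) && P = 6 && 5 = 5
!R = !4 = 0
!R -> R = 0 -> 4 = 6
((P <-> P) && P) <-> (!R -> R) = 5 <-> 6 = 5
((P <-> Q) <-> ((Q <-> R) <-> (R && P))) && (((P <-> P) && P) <-> (!R -> R)) = 6 && 5 = 5

5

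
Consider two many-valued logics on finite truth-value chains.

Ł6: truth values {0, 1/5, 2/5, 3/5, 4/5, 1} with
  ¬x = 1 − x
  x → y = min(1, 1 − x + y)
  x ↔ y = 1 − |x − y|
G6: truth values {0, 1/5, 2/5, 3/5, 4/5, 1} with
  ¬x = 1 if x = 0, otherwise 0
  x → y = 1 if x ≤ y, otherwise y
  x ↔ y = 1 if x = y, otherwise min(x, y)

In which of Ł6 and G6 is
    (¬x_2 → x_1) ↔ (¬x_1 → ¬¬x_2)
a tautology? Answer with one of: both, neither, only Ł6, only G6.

In Ł6: every assignment gives 1 — tautology.
In G6: at x_1 = 1/5, x_2 = 0 the value is 1/5 — not a tautology.

only Ł6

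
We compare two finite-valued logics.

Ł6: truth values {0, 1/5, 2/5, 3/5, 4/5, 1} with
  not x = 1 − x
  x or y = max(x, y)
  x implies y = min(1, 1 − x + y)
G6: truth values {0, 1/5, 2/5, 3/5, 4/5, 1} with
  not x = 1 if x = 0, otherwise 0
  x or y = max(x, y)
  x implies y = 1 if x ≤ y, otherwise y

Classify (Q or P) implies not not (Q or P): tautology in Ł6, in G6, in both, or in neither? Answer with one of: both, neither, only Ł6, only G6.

both

In Ł6: every assignment gives 1 — tautology.
In G6: every assignment gives 1 — tautology.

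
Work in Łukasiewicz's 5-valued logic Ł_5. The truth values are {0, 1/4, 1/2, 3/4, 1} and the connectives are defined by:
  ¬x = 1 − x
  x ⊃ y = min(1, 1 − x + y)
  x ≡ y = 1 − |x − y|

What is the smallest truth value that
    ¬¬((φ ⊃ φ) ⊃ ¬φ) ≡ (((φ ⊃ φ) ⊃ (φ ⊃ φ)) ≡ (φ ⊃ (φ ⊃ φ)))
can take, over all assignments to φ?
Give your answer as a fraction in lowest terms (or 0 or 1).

0

Take φ = 1:
φ ⊃ φ = 1 ⊃ 1 = 1
¬φ = ¬1 = 0
(φ ⊃ φ) ⊃ ¬φ = 1 ⊃ 0 = 0
¬((φ ⊃ φ) ⊃ ¬φ) = ¬0 = 1
¬¬((φ ⊃ φ) ⊃ ¬φ) = ¬1 = 0
φ ⊃ φ = 1 ⊃ 1 = 1
φ ⊃ φ = 1 ⊃ 1 = 1
(φ ⊃ φ) ⊃ (φ ⊃ φ) = 1 ⊃ 1 = 1
φ ⊃ φ = 1 ⊃ 1 = 1
φ ⊃ (φ ⊃ φ) = 1 ⊃ 1 = 1
((φ ⊃ φ) ⊃ (φ ⊃ φ)) ≡ (φ ⊃ (φ ⊃ φ)) = 1 ≡ 1 = 1
¬¬((φ ⊃ φ) ⊃ ¬φ) ≡ (((φ ⊃ φ) ⊃ (φ ⊃ φ)) ≡ (φ ⊃ (φ ⊃ φ))) = 0 ≡ 1 = 0
No assignment yields a value below 0, so this is the minimum.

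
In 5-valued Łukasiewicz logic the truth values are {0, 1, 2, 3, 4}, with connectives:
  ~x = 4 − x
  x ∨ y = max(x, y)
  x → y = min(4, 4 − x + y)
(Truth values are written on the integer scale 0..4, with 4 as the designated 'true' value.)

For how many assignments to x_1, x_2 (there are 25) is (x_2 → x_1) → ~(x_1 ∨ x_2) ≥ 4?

5

value 4: 5 assignments (counts)
value 3: 5 assignments
value 2: 5 assignments
value 1: 5 assignments
value 0: 5 assignments
So 5 of the 25 assignments meet the threshold.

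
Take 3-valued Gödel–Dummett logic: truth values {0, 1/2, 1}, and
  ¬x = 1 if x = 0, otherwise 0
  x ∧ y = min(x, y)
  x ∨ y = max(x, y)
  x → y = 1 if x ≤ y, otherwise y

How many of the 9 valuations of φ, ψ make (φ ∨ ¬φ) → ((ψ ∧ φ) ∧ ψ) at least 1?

3

φ = 0, ψ = 0 ↦ 0  <
φ = 0, ψ = 1/2 ↦ 0  <
φ = 0, ψ = 1 ↦ 0  <
φ = 1/2, ψ = 0 ↦ 0  <
φ = 1/2, ψ = 1/2 ↦ 1  ≥
φ = 1/2, ψ = 1 ↦ 1  ≥
φ = 1, ψ = 0 ↦ 0  <
φ = 1, ψ = 1/2 ↦ 1/2  <
φ = 1, ψ = 1 ↦ 1  ≥
So 3 of the 9 assignments meet the threshold.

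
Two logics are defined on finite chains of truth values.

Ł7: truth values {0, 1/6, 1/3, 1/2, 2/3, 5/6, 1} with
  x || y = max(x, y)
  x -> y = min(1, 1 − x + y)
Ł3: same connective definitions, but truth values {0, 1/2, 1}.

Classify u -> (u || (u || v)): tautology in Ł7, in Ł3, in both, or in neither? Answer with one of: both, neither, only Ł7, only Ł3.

both

In Ł7: every assignment gives 1 — tautology.
In Ł3: every assignment gives 1 — tautology.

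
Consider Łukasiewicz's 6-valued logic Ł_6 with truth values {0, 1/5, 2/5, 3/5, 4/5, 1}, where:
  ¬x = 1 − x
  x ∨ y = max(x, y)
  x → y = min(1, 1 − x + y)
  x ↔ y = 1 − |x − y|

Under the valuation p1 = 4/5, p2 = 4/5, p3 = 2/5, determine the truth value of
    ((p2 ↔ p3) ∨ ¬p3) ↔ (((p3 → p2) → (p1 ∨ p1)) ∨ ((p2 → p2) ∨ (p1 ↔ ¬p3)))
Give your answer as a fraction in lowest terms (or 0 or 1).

p2 ↔ p3 = 4/5 ↔ 2/5 = 3/5
¬p3 = ¬2/5 = 3/5
(p2 ↔ p3) ∨ ¬p3 = 3/5 ∨ 3/5 = 3/5
p3 → p2 = 2/5 → 4/5 = 1
p1 ∨ p1 = 4/5 ∨ 4/5 = 4/5
(p3 → p2) → (p1 ∨ p1) = 1 → 4/5 = 4/5
p2 → p2 = 4/5 → 4/5 = 1
¬p3 = ¬2/5 = 3/5
p1 ↔ ¬p3 = 4/5 ↔ 3/5 = 4/5
(p2 → p2) ∨ (p1 ↔ ¬p3) = 1 ∨ 4/5 = 1
((p3 → p2) → (p1 ∨ p1)) ∨ ((p2 → p2) ∨ (p1 ↔ ¬p3)) = 4/5 ∨ 1 = 1
((p2 ↔ p3) ∨ ¬p3) ↔ (((p3 → p2) → (p1 ∨ p1)) ∨ ((p2 → p2) ∨ (p1 ↔ ¬p3))) = 3/5 ↔ 1 = 3/5

3/5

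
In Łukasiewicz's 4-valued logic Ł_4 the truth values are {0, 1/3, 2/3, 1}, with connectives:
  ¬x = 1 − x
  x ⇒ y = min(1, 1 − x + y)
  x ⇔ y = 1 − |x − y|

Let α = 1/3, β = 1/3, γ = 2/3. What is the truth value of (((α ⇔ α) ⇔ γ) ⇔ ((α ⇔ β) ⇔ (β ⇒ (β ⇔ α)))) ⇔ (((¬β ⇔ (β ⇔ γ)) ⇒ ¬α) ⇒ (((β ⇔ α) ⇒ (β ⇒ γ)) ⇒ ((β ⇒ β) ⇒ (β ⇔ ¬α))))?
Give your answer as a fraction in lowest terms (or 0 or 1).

2/3

α ⇔ α = 1/3 ⇔ 1/3 = 1
(α ⇔ α) ⇔ γ = 1 ⇔ 2/3 = 2/3
α ⇔ β = 1/3 ⇔ 1/3 = 1
β ⇔ α = 1/3 ⇔ 1/3 = 1
β ⇒ (β ⇔ α) = 1/3 ⇒ 1 = 1
(α ⇔ β) ⇔ (β ⇒ (β ⇔ α)) = 1 ⇔ 1 = 1
((α ⇔ α) ⇔ γ) ⇔ ((α ⇔ β) ⇔ (β ⇒ (β ⇔ α))) = 2/3 ⇔ 1 = 2/3
¬β = ¬1/3 = 2/3
β ⇔ γ = 1/3 ⇔ 2/3 = 2/3
¬β ⇔ (β ⇔ γ) = 2/3 ⇔ 2/3 = 1
¬α = ¬1/3 = 2/3
(¬β ⇔ (β ⇔ γ)) ⇒ ¬α = 1 ⇒ 2/3 = 2/3
β ⇔ α = 1/3 ⇔ 1/3 = 1
β ⇒ γ = 1/3 ⇒ 2/3 = 1
(β ⇔ α) ⇒ (β ⇒ γ) = 1 ⇒ 1 = 1
β ⇒ β = 1/3 ⇒ 1/3 = 1
¬α = ¬1/3 = 2/3
β ⇔ ¬α = 1/3 ⇔ 2/3 = 2/3
(β ⇒ β) ⇒ (β ⇔ ¬α) = 1 ⇒ 2/3 = 2/3
((β ⇔ α) ⇒ (β ⇒ γ)) ⇒ ((β ⇒ β) ⇒ (β ⇔ ¬α)) = 1 ⇒ 2/3 = 2/3
((¬β ⇔ (β ⇔ γ)) ⇒ ¬α) ⇒ (((β ⇔ α) ⇒ (β ⇒ γ)) ⇒ ((β ⇒ β) ⇒ (β ⇔ ¬α))) = 2/3 ⇒ 2/3 = 1
(((α ⇔ α) ⇔ γ) ⇔ ((α ⇔ β) ⇔ (β ⇒ (β ⇔ α)))) ⇔ (((¬β ⇔ (β ⇔ γ)) ⇒ ¬α) ⇒ (((β ⇔ α) ⇒ (β ⇒ γ)) ⇒ ((β ⇒ β) ⇒ (β ⇔ ¬α)))) = 2/3 ⇔ 1 = 2/3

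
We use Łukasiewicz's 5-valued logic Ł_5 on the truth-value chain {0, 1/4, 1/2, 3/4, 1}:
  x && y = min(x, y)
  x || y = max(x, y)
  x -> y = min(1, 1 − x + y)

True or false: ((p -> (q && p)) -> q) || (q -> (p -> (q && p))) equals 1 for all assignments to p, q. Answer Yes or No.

Yes

At p = 1/4, q = 1/2, for instance:
q && p = 1/2 && 1/4 = 1/4
p -> (q && p) = 1/4 -> 1/4 = 1
(p -> (q && p)) -> q = 1 -> 1/2 = 1/2
q -> (p -> (q && p)) = 1/2 -> 1 = 1
((p -> (q && p)) -> q) || (q -> (p -> (q && p))) = 1/2 || 1 = 1
and checking the remaining 24 assignments likewise gives ≥ 1 in every case.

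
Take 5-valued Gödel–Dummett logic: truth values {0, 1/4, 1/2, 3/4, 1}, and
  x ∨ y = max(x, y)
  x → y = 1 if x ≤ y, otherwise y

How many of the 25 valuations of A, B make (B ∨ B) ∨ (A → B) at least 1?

15

value 1: 15 assignments (counts)
value 3/4: 1 assignment
value 1/2: 2 assignments
value 1/4: 3 assignments
value 0: 4 assignments
So 15 of the 25 assignments meet the threshold.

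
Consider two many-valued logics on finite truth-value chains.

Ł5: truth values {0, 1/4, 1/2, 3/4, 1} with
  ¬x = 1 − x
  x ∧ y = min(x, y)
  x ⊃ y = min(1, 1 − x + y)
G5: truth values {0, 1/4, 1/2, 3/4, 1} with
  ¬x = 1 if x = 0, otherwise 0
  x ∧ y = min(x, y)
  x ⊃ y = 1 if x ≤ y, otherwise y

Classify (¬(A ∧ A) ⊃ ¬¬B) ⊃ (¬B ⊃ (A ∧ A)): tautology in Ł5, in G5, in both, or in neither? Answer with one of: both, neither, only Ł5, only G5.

only Ł5

In Ł5: every assignment gives 1 — tautology.
In G5: at A = 1/4, B = 0 the value is 1/4 — not a tautology.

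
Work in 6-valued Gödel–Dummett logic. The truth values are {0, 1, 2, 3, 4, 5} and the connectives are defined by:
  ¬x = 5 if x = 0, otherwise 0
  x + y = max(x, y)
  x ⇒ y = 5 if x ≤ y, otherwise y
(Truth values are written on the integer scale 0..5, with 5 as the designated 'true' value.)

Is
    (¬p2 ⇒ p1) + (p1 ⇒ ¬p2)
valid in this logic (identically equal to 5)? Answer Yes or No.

At p1 = 5, p2 = 1, for instance:
¬p2 = ¬1 = 0
¬p2 ⇒ p1 = 0 ⇒ 5 = 5
p1 ⇒ ¬p2 = 5 ⇒ 0 = 0
(¬p2 ⇒ p1) + (p1 ⇒ ¬p2) = 5 + 0 = 5
and checking the remaining 35 assignments likewise gives ≥ 5 in every case.

Yes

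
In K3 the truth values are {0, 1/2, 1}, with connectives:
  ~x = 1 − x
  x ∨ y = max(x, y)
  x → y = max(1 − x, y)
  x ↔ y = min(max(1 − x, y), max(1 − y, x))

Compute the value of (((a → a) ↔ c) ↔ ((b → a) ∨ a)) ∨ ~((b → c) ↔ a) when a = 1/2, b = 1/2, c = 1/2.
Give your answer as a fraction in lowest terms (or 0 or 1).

1/2

a → a = 1/2 → 1/2 = 1/2
(a → a) ↔ c = 1/2 ↔ 1/2 = 1/2
b → a = 1/2 → 1/2 = 1/2
(b → a) ∨ a = 1/2 ∨ 1/2 = 1/2
((a → a) ↔ c) ↔ ((b → a) ∨ a) = 1/2 ↔ 1/2 = 1/2
b → c = 1/2 → 1/2 = 1/2
(b → c) ↔ a = 1/2 ↔ 1/2 = 1/2
~((b → c) ↔ a) = ~1/2 = 1/2
(((a → a) ↔ c) ↔ ((b → a) ∨ a)) ∨ ~((b → c) ↔ a) = 1/2 ∨ 1/2 = 1/2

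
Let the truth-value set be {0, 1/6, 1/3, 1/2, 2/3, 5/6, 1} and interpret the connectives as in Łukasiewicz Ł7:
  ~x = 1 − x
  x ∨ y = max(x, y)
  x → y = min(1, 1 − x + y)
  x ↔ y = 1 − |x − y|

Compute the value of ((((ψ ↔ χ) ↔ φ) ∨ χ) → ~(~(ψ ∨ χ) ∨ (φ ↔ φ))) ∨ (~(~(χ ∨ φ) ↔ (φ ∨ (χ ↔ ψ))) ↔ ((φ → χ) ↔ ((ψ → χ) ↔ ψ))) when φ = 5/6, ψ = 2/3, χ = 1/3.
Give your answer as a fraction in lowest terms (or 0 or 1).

5/6

ψ ↔ χ = 2/3 ↔ 1/3 = 2/3
(ψ ↔ χ) ↔ φ = 2/3 ↔ 5/6 = 5/6
((ψ ↔ χ) ↔ φ) ∨ χ = 5/6 ∨ 1/3 = 5/6
ψ ∨ χ = 2/3 ∨ 1/3 = 2/3
~(ψ ∨ χ) = ~2/3 = 1/3
φ ↔ φ = 5/6 ↔ 5/6 = 1
~(ψ ∨ χ) ∨ (φ ↔ φ) = 1/3 ∨ 1 = 1
~(~(ψ ∨ χ) ∨ (φ ↔ φ)) = ~1 = 0
(((ψ ↔ χ) ↔ φ) ∨ χ) → ~(~(ψ ∨ χ) ∨ (φ ↔ φ)) = 5/6 → 0 = 1/6
χ ∨ φ = 1/3 ∨ 5/6 = 5/6
~(χ ∨ φ) = ~5/6 = 1/6
χ ↔ ψ = 1/3 ↔ 2/3 = 2/3
φ ∨ (χ ↔ ψ) = 5/6 ∨ 2/3 = 5/6
~(χ ∨ φ) ↔ (φ ∨ (χ ↔ ψ)) = 1/6 ↔ 5/6 = 1/3
~(~(χ ∨ φ) ↔ (φ ∨ (χ ↔ ψ))) = ~1/3 = 2/3
φ → χ = 5/6 → 1/3 = 1/2
ψ → χ = 2/3 → 1/3 = 2/3
(ψ → χ) ↔ ψ = 2/3 ↔ 2/3 = 1
(φ → χ) ↔ ((ψ → χ) ↔ ψ) = 1/2 ↔ 1 = 1/2
~(~(χ ∨ φ) ↔ (φ ∨ (χ ↔ ψ))) ↔ ((φ → χ) ↔ ((ψ → χ) ↔ ψ)) = 2/3 ↔ 1/2 = 5/6
((((ψ ↔ χ) ↔ φ) ∨ χ) → ~(~(ψ ∨ χ) ∨ (φ ↔ φ))) ∨ (~(~(χ ∨ φ) ↔ (φ ∨ (χ ↔ ψ))) ↔ ((φ → χ) ↔ ((ψ → χ) ↔ ψ))) = 1/6 ∨ 5/6 = 5/6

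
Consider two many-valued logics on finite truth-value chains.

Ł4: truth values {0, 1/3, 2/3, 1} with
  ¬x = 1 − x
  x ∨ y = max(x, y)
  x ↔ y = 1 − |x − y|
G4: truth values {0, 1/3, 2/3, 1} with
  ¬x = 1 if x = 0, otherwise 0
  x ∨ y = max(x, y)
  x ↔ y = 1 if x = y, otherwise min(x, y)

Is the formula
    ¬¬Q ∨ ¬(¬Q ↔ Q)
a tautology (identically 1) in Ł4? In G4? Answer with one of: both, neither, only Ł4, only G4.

only G4

In Ł4: at Q = 1/3 the value is 1/3 — not a tautology.
In G4: every assignment gives 1 — tautology.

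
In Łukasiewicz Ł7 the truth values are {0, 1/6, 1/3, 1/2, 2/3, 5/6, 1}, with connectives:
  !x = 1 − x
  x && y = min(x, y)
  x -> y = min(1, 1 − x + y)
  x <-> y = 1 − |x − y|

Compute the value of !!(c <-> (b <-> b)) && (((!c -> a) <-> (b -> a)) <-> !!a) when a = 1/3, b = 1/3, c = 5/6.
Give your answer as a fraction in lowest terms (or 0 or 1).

1/3

b <-> b = 1/3 <-> 1/3 = 1
c <-> (b <-> b) = 5/6 <-> 1 = 5/6
!(c <-> (b <-> b)) = !5/6 = 1/6
!!(c <-> (b <-> b)) = !1/6 = 5/6
!c = !5/6 = 1/6
!c -> a = 1/6 -> 1/3 = 1
b -> a = 1/3 -> 1/3 = 1
(!c -> a) <-> (b -> a) = 1 <-> 1 = 1
!a = !1/3 = 2/3
!!a = !2/3 = 1/3
((!c -> a) <-> (b -> a)) <-> !!a = 1 <-> 1/3 = 1/3
!!(c <-> (b <-> b)) && (((!c -> a) <-> (b -> a)) <-> !!a) = 5/6 && 1/3 = 1/3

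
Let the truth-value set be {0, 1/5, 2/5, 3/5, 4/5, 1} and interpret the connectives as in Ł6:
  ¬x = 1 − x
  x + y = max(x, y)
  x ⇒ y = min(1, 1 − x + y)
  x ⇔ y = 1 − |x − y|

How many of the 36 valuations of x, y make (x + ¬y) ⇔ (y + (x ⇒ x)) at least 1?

11

value 1: 11 assignments (counts)
value 4/5: 9 assignments
value 3/5: 7 assignments
value 2/5: 5 assignments
value 1/5: 3 assignments
value 0: 1 assignment
So 11 of the 36 assignments meet the threshold.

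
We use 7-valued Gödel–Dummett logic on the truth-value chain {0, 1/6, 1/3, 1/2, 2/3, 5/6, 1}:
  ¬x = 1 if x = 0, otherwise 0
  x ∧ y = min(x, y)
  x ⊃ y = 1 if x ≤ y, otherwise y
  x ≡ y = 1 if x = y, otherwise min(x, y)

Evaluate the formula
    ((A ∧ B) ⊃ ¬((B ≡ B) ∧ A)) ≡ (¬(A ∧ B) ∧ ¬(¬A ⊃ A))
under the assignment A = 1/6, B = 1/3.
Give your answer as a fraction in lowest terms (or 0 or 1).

1

A ∧ B = 1/6 ∧ 1/3 = 1/6
B ≡ B = 1/3 ≡ 1/3 = 1
(B ≡ B) ∧ A = 1 ∧ 1/6 = 1/6
¬((B ≡ B) ∧ A) = ¬1/6 = 0
(A ∧ B) ⊃ ¬((B ≡ B) ∧ A) = 1/6 ⊃ 0 = 0
A ∧ B = 1/6 ∧ 1/3 = 1/6
¬(A ∧ B) = ¬1/6 = 0
¬A = ¬1/6 = 0
¬A ⊃ A = 0 ⊃ 1/6 = 1
¬(¬A ⊃ A) = ¬1 = 0
¬(A ∧ B) ∧ ¬(¬A ⊃ A) = 0 ∧ 0 = 0
((A ∧ B) ⊃ ¬((B ≡ B) ∧ A)) ≡ (¬(A ∧ B) ∧ ¬(¬A ⊃ A)) = 0 ≡ 0 = 1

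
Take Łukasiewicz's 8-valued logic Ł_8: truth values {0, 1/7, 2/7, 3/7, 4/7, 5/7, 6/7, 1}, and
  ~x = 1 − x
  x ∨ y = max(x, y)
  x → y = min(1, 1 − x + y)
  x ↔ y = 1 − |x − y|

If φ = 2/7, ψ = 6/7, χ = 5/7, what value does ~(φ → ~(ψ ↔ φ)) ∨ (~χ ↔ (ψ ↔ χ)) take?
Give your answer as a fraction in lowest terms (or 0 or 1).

3/7

ψ ↔ φ = 6/7 ↔ 2/7 = 3/7
~(ψ ↔ φ) = ~3/7 = 4/7
φ → ~(ψ ↔ φ) = 2/7 → 4/7 = 1
~(φ → ~(ψ ↔ φ)) = ~1 = 0
~χ = ~5/7 = 2/7
ψ ↔ χ = 6/7 ↔ 5/7 = 6/7
~χ ↔ (ψ ↔ χ) = 2/7 ↔ 6/7 = 3/7
~(φ → ~(ψ ↔ φ)) ∨ (~χ ↔ (ψ ↔ χ)) = 0 ∨ 3/7 = 3/7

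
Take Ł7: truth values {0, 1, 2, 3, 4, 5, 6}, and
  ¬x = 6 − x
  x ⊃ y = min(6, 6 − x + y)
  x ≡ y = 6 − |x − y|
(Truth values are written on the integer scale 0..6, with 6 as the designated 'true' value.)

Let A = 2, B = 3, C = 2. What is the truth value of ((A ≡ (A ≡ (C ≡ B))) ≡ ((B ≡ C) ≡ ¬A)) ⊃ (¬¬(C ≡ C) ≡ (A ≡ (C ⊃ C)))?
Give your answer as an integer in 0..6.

2

C ≡ B = 2 ≡ 3 = 5
A ≡ (C ≡ B) = 2 ≡ 5 = 3
A ≡ (A ≡ (C ≡ B)) = 2 ≡ 3 = 5
B ≡ C = 3 ≡ 2 = 5
¬A = ¬2 = 4
(B ≡ C) ≡ ¬A = 5 ≡ 4 = 5
(A ≡ (A ≡ (C ≡ B))) ≡ ((B ≡ C) ≡ ¬A) = 5 ≡ 5 = 6
C ≡ C = 2 ≡ 2 = 6
¬(C ≡ C) = ¬6 = 0
¬¬(C ≡ C) = ¬0 = 6
C ⊃ C = 2 ⊃ 2 = 6
A ≡ (C ⊃ C) = 2 ≡ 6 = 2
¬¬(C ≡ C) ≡ (A ≡ (C ⊃ C)) = 6 ≡ 2 = 2
((A ≡ (A ≡ (C ≡ B))) ≡ ((B ≡ C) ≡ ¬A)) ⊃ (¬¬(C ≡ C) ≡ (A ≡ (C ⊃ C))) = 6 ⊃ 2 = 2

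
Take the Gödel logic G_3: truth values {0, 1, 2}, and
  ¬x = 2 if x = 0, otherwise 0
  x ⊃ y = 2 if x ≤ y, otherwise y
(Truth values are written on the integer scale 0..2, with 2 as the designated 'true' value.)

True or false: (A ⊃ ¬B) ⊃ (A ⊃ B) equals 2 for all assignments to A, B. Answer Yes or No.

Counterexample: take A = 1, B = 0.
¬B = ¬0 = 2
A ⊃ ¬B = 1 ⊃ 2 = 2
A ⊃ B = 1 ⊃ 0 = 0
(A ⊃ ¬B) ⊃ (A ⊃ B) = 2 ⊃ 0 = 0
This gives 0 ≠ 2.

No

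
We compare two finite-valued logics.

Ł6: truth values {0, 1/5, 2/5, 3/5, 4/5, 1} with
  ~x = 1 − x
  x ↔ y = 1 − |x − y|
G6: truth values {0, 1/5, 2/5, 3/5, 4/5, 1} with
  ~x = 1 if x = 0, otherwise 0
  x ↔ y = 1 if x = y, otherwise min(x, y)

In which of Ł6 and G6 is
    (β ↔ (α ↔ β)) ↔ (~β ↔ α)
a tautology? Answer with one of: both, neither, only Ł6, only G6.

neither

In Ł6: at α = 0, β = 1/5 the value is 4/5 — not a tautology.
In G6: at α = 0, β = 1/5 the value is 0 — not a tautology.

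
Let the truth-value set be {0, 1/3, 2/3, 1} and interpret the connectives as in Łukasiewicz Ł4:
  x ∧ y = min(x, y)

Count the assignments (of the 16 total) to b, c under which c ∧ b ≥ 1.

1

b = 0, c = 0 ↦ 0  <
b = 0, c = 1/3 ↦ 0  <
b = 0, c = 2/3 ↦ 0  <
b = 0, c = 1 ↦ 0  <
b = 1/3, c = 0 ↦ 0  <
b = 1/3, c = 1/3 ↦ 1/3  <
b = 1/3, c = 2/3 ↦ 1/3  <
b = 1/3, c = 1 ↦ 1/3  <
b = 2/3, c = 0 ↦ 0  <
b = 2/3, c = 1/3 ↦ 1/3  <
b = 2/3, c = 2/3 ↦ 2/3  <
b = 2/3, c = 1 ↦ 2/3  <
b = 1, c = 0 ↦ 0  <
b = 1, c = 1/3 ↦ 1/3  <
b = 1, c = 2/3 ↦ 2/3  <
b = 1, c = 1 ↦ 1  ≥
So 1 of the 16 assignments meets the threshold.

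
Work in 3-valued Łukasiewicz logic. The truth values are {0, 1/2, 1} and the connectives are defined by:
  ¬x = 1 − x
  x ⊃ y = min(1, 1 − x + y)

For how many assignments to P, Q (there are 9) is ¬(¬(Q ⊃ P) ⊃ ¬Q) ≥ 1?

1

P = 0, Q = 0 ↦ 0  <
P = 0, Q = 1/2 ↦ 0  <
P = 0, Q = 1 ↦ 1  ≥
P = 1/2, Q = 0 ↦ 0  <
P = 1/2, Q = 1/2 ↦ 0  <
P = 1/2, Q = 1 ↦ 1/2  <
P = 1, Q = 0 ↦ 0  <
P = 1, Q = 1/2 ↦ 0  <
P = 1, Q = 1 ↦ 0  <
So 1 of the 9 assignments meets the threshold.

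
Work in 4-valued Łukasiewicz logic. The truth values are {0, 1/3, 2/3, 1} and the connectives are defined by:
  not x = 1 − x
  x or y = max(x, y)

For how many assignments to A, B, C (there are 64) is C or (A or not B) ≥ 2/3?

value 1: 37 assignments (counts)
value 2/3: 19 assignments (counts)
value 1/3: 7 assignments
value 0: 1 assignment
So 56 of the 64 assignments meet the threshold.

56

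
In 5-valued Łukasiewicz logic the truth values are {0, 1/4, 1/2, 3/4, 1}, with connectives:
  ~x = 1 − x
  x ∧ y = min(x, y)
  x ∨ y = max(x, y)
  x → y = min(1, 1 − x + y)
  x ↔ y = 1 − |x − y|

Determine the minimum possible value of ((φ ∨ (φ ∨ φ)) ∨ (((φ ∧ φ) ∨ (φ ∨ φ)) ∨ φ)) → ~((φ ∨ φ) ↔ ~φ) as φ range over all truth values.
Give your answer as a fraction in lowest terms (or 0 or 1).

Take φ = 1/2:
φ ∨ φ = 1/2 ∨ 1/2 = 1/2
φ ∨ (φ ∨ φ) = 1/2 ∨ 1/2 = 1/2
φ ∧ φ = 1/2 ∧ 1/2 = 1/2
φ ∨ φ = 1/2 ∨ 1/2 = 1/2
(φ ∧ φ) ∨ (φ ∨ φ) = 1/2 ∨ 1/2 = 1/2
((φ ∧ φ) ∨ (φ ∨ φ)) ∨ φ = 1/2 ∨ 1/2 = 1/2
(φ ∨ (φ ∨ φ)) ∨ (((φ ∧ φ) ∨ (φ ∨ φ)) ∨ φ) = 1/2 ∨ 1/2 = 1/2
φ ∨ φ = 1/2 ∨ 1/2 = 1/2
~φ = ~1/2 = 1/2
(φ ∨ φ) ↔ ~φ = 1/2 ↔ 1/2 = 1
~((φ ∨ φ) ↔ ~φ) = ~1 = 0
((φ ∨ (φ ∨ φ)) ∨ (((φ ∧ φ) ∨ (φ ∨ φ)) ∨ φ)) → ~((φ ∨ φ) ↔ ~φ) = 1/2 → 0 = 1/2
No assignment yields a value below 1/2, so this is the minimum.

1/2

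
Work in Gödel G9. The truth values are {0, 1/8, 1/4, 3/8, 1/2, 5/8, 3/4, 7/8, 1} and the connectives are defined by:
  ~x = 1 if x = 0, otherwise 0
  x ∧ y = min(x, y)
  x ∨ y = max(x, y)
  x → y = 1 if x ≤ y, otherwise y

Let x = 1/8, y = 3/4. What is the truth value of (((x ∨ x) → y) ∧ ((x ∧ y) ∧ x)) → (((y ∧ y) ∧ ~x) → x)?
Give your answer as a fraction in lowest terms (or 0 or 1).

x ∨ x = 1/8 ∨ 1/8 = 1/8
(x ∨ x) → y = 1/8 → 3/4 = 1
x ∧ y = 1/8 ∧ 3/4 = 1/8
(x ∧ y) ∧ x = 1/8 ∧ 1/8 = 1/8
((x ∨ x) → y) ∧ ((x ∧ y) ∧ x) = 1 ∧ 1/8 = 1/8
y ∧ y = 3/4 ∧ 3/4 = 3/4
~x = ~1/8 = 0
(y ∧ y) ∧ ~x = 3/4 ∧ 0 = 0
((y ∧ y) ∧ ~x) → x = 0 → 1/8 = 1
(((x ∨ x) → y) ∧ ((x ∧ y) ∧ x)) → (((y ∧ y) ∧ ~x) → x) = 1/8 → 1 = 1

1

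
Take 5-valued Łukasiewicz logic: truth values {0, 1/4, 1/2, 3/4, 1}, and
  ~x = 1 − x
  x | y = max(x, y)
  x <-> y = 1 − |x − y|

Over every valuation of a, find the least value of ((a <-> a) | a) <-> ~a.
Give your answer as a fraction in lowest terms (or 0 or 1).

Take a = 1:
a <-> a = 1 <-> 1 = 1
(a <-> a) | a = 1 | 1 = 1
~a = ~1 = 0
((a <-> a) | a) <-> ~a = 1 <-> 0 = 0
No assignment yields a value below 0, so this is the minimum.

0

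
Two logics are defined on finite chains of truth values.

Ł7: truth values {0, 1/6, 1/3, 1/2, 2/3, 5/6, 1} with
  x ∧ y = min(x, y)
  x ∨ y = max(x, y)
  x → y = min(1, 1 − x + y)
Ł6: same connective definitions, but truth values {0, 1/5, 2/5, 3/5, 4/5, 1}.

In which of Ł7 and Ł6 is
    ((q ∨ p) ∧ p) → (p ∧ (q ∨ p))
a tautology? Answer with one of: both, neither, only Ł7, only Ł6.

In Ł7: every assignment gives 1 — tautology.
In Ł6: every assignment gives 1 — tautology.

both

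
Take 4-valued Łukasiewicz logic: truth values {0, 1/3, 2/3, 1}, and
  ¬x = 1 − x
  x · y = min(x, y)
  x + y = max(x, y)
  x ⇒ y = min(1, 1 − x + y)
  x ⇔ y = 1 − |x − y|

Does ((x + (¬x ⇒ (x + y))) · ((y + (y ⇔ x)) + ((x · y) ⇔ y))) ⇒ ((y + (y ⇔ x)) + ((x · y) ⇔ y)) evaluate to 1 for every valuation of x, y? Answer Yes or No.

x = 0, y = 0 ↦ 1
x = 0, y = 1/3 ↦ 1
x = 0, y = 2/3 ↦ 1
x = 0, y = 1 ↦ 1
x = 1/3, y = 0 ↦ 1
x = 1/3, y = 1/3 ↦ 1
x = 1/3, y = 2/3 ↦ 1
x = 1/3, y = 1 ↦ 1
x = 2/3, y = 0 ↦ 1
x = 2/3, y = 1/3 ↦ 1
x = 2/3, y = 2/3 ↦ 1
x = 2/3, y = 1 ↦ 1
x = 1, y = 0 ↦ 1
x = 1, y = 1/3 ↦ 1
x = 1, y = 2/3 ↦ 1
x = 1, y = 1 ↦ 1
Every assignment gives a value ≥ 1.

Yes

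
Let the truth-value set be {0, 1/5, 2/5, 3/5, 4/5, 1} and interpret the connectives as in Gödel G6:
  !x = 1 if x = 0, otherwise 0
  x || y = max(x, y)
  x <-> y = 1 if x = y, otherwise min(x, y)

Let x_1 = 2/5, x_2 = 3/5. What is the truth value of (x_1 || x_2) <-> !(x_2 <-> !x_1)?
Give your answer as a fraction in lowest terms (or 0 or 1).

3/5

x_1 || x_2 = 2/5 || 3/5 = 3/5
!x_1 = !2/5 = 0
x_2 <-> !x_1 = 3/5 <-> 0 = 0
!(x_2 <-> !x_1) = !0 = 1
(x_1 || x_2) <-> !(x_2 <-> !x_1) = 3/5 <-> 1 = 3/5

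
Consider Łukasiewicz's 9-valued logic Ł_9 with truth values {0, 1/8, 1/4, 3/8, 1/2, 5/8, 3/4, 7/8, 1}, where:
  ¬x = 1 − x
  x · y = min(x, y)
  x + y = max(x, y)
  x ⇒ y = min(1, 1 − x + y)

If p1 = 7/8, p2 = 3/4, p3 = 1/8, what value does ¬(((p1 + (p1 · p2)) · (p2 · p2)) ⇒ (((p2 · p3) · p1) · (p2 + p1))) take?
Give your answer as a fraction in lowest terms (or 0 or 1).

p1 · p2 = 7/8 · 3/4 = 3/4
p1 + (p1 · p2) = 7/8 + 3/4 = 7/8
p2 · p2 = 3/4 · 3/4 = 3/4
(p1 + (p1 · p2)) · (p2 · p2) = 7/8 · 3/4 = 3/4
p2 · p3 = 3/4 · 1/8 = 1/8
(p2 · p3) · p1 = 1/8 · 7/8 = 1/8
p2 + p1 = 3/4 + 7/8 = 7/8
((p2 · p3) · p1) · (p2 + p1) = 1/8 · 7/8 = 1/8
((p1 + (p1 · p2)) · (p2 · p2)) ⇒ (((p2 · p3) · p1) · (p2 + p1)) = 3/4 ⇒ 1/8 = 3/8
¬(((p1 + (p1 · p2)) · (p2 · p2)) ⇒ (((p2 · p3) · p1) · (p2 + p1))) = ¬3/8 = 5/8

5/8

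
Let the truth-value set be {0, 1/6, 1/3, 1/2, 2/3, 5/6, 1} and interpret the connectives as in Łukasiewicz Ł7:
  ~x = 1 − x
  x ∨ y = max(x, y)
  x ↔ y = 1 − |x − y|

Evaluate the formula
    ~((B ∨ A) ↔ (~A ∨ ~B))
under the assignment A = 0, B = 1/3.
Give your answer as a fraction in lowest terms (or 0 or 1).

B ∨ A = 1/3 ∨ 0 = 1/3
~A = ~0 = 1
~B = ~1/3 = 2/3
~A ∨ ~B = 1 ∨ 2/3 = 1
(B ∨ A) ↔ (~A ∨ ~B) = 1/3 ↔ 1 = 1/3
~((B ∨ A) ↔ (~A ∨ ~B)) = ~1/3 = 2/3

2/3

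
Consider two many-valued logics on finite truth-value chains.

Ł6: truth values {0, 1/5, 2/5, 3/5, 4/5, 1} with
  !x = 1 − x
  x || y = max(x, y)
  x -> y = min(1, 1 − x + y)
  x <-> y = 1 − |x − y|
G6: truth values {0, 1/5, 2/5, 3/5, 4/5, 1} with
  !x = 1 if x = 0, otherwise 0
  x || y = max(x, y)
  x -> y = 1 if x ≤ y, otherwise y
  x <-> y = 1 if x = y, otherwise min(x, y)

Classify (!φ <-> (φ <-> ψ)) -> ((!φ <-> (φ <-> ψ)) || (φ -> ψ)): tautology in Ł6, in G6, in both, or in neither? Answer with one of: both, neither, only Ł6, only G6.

both

In Ł6: every assignment gives 1 — tautology.
In G6: every assignment gives 1 — tautology.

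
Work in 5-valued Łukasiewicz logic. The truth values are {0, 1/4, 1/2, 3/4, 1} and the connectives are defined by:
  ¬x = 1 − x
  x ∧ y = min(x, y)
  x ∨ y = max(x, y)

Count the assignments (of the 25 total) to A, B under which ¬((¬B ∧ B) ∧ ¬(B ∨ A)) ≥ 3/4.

22

value 1: 13 assignments (counts)
value 3/4: 9 assignments (counts)
value 1/2: 3 assignments
So 22 of the 25 assignments meet the threshold.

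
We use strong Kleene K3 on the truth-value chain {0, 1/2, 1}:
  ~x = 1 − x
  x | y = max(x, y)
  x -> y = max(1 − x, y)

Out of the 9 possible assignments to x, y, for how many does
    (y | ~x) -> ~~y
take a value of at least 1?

x = 0, y = 0 ↦ 0  <
x = 0, y = 1/2 ↦ 1/2  <
x = 0, y = 1 ↦ 1  ≥
x = 1/2, y = 0 ↦ 1/2  <
x = 1/2, y = 1/2 ↦ 1/2  <
x = 1/2, y = 1 ↦ 1  ≥
x = 1, y = 0 ↦ 1  ≥
x = 1, y = 1/2 ↦ 1/2  <
x = 1, y = 1 ↦ 1  ≥
So 4 of the 9 assignments meet the threshold.

4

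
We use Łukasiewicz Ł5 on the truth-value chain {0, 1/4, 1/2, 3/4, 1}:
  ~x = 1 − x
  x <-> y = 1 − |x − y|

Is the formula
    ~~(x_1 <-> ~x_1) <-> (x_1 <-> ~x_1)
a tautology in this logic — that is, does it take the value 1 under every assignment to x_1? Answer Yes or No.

x_1 = 0 ↦ 1
x_1 = 1/4 ↦ 1
x_1 = 1/2 ↦ 1
x_1 = 3/4 ↦ 1
x_1 = 1 ↦ 1
Every assignment gives a value ≥ 1.

Yes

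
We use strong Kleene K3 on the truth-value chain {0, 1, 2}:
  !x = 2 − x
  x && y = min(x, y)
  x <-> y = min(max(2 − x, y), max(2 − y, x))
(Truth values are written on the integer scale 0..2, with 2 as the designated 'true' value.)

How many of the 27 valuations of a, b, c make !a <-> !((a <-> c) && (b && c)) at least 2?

value 2: 8 assignments (counts)
value 1: 14 assignments
value 0: 5 assignments
So 8 of the 27 assignments meet the threshold.

8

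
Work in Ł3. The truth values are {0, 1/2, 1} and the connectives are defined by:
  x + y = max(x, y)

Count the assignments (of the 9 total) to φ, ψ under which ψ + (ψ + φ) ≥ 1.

5

φ = 0, ψ = 0 ↦ 0  <
φ = 0, ψ = 1/2 ↦ 1/2  <
φ = 0, ψ = 1 ↦ 1  ≥
φ = 1/2, ψ = 0 ↦ 1/2  <
φ = 1/2, ψ = 1/2 ↦ 1/2  <
φ = 1/2, ψ = 1 ↦ 1  ≥
φ = 1, ψ = 0 ↦ 1  ≥
φ = 1, ψ = 1/2 ↦ 1  ≥
φ = 1, ψ = 1 ↦ 1  ≥
So 5 of the 9 assignments meet the threshold.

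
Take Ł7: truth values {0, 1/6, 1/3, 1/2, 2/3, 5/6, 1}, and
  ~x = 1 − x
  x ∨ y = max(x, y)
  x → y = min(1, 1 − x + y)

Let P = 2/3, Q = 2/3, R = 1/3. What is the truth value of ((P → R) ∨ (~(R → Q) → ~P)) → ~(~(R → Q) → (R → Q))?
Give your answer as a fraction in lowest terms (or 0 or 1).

0

P → R = 2/3 → 1/3 = 2/3
R → Q = 1/3 → 2/3 = 1
~(R → Q) = ~1 = 0
~P = ~2/3 = 1/3
~(R → Q) → ~P = 0 → 1/3 = 1
(P → R) ∨ (~(R → Q) → ~P) = 2/3 ∨ 1 = 1
R → Q = 1/3 → 2/3 = 1
~(R → Q) = ~1 = 0
R → Q = 1/3 → 2/3 = 1
~(R → Q) → (R → Q) = 0 → 1 = 1
~(~(R → Q) → (R → Q)) = ~1 = 0
((P → R) ∨ (~(R → Q) → ~P)) → ~(~(R → Q) → (R → Q)) = 1 → 0 = 0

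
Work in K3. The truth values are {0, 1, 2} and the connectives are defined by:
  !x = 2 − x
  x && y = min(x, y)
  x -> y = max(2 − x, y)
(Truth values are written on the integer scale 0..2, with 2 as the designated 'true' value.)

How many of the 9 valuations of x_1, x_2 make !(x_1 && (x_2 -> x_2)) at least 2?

x_1 = 0, x_2 = 0 ↦ 2  ≥
x_1 = 0, x_2 = 1 ↦ 2  ≥
x_1 = 0, x_2 = 2 ↦ 2  ≥
x_1 = 1, x_2 = 0 ↦ 1  <
x_1 = 1, x_2 = 1 ↦ 1  <
x_1 = 1, x_2 = 2 ↦ 1  <
x_1 = 2, x_2 = 0 ↦ 0  <
x_1 = 2, x_2 = 1 ↦ 1  <
x_1 = 2, x_2 = 2 ↦ 0  <
So 3 of the 9 assignments meet the threshold.

3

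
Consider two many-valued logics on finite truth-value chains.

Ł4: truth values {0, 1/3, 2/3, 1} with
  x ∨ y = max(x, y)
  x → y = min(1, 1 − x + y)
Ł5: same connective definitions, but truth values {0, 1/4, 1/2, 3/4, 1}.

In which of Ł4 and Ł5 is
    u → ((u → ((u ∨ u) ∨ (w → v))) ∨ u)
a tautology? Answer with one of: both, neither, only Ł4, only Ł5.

In Ł4: every assignment gives 1 — tautology.
In Ł5: every assignment gives 1 — tautology.

both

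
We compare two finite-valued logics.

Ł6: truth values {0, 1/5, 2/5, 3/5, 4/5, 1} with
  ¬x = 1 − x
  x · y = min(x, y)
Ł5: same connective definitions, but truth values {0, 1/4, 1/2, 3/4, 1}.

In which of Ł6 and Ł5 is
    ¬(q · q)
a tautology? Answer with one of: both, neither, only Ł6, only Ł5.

In Ł6: at q = 1/5 the value is 4/5 — not a tautology.
In Ł5: at q = 1/4 the value is 3/4 — not a tautology.

neither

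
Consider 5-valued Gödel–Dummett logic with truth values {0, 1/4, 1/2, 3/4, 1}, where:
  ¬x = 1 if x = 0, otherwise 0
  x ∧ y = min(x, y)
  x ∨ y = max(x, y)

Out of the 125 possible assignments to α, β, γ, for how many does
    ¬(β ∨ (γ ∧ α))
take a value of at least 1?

value 1: 9 assignments (counts)
value 0: 116 assignments
So 9 of the 125 assignments meet the threshold.

9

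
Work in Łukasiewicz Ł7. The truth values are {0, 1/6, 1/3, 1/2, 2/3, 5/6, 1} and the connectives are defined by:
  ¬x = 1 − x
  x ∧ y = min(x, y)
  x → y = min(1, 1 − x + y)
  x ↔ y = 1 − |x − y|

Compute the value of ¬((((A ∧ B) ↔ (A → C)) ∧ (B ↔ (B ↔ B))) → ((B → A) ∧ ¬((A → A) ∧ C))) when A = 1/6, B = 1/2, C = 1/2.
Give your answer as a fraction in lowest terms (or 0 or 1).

0

A ∧ B = 1/6 ∧ 1/2 = 1/6
A → C = 1/6 → 1/2 = 1
(A ∧ B) ↔ (A → C) = 1/6 ↔ 1 = 1/6
B ↔ B = 1/2 ↔ 1/2 = 1
B ↔ (B ↔ B) = 1/2 ↔ 1 = 1/2
((A ∧ B) ↔ (A → C)) ∧ (B ↔ (B ↔ B)) = 1/6 ∧ 1/2 = 1/6
B → A = 1/2 → 1/6 = 2/3
A → A = 1/6 → 1/6 = 1
(A → A) ∧ C = 1 ∧ 1/2 = 1/2
¬((A → A) ∧ C) = ¬1/2 = 1/2
(B → A) ∧ ¬((A → A) ∧ C) = 2/3 ∧ 1/2 = 1/2
(((A ∧ B) ↔ (A → C)) ∧ (B ↔ (B ↔ B))) → ((B → A) ∧ ¬((A → A) ∧ C)) = 1/6 → 1/2 = 1
¬((((A ∧ B) ↔ (A → C)) ∧ (B ↔ (B ↔ B))) → ((B → A) ∧ ¬((A → A) ∧ C))) = ¬1 = 0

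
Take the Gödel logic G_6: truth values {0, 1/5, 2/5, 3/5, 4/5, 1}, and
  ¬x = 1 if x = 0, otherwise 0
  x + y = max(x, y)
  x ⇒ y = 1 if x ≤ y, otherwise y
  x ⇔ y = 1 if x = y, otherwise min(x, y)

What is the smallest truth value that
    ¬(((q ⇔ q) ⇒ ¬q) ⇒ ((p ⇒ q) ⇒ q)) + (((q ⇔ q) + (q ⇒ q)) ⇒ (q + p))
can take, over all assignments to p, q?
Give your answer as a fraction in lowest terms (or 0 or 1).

Take p = 0, q = 1/5:
q ⇔ q = 1/5 ⇔ 1/5 = 1
¬q = ¬1/5 = 0
(q ⇔ q) ⇒ ¬q = 1 ⇒ 0 = 0
p ⇒ q = 0 ⇒ 1/5 = 1
(p ⇒ q) ⇒ q = 1 ⇒ 1/5 = 1/5
((q ⇔ q) ⇒ ¬q) ⇒ ((p ⇒ q) ⇒ q) = 0 ⇒ 1/5 = 1
¬(((q ⇔ q) ⇒ ¬q) ⇒ ((p ⇒ q) ⇒ q)) = ¬1 = 0
q ⇔ q = 1/5 ⇔ 1/5 = 1
q ⇒ q = 1/5 ⇒ 1/5 = 1
(q ⇔ q) + (q ⇒ q) = 1 + 1 = 1
q + p = 1/5 + 0 = 1/5
((q ⇔ q) + (q ⇒ q)) ⇒ (q + p) = 1 ⇒ 1/5 = 1/5
¬(((q ⇔ q) ⇒ ¬q) ⇒ ((p ⇒ q) ⇒ q)) + (((q ⇔ q) + (q ⇒ q)) ⇒ (q + p)) = 0 + 1/5 = 1/5
No assignment yields a value below 1/5, so this is the minimum.

1/5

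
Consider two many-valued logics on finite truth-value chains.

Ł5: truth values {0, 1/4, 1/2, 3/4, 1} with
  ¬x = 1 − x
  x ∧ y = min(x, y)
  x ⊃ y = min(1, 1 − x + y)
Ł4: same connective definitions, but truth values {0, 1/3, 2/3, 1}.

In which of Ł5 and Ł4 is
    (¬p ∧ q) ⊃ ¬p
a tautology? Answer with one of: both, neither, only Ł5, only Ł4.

both

In Ł5: every assignment gives 1 — tautology.
In Ł4: every assignment gives 1 — tautology.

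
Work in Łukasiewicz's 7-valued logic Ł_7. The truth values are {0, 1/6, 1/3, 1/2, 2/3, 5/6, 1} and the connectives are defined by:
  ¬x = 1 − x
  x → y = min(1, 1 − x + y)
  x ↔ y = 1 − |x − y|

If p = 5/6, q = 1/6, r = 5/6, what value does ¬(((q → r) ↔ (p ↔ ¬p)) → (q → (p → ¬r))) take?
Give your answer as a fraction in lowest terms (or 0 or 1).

0

q → r = 1/6 → 5/6 = 1
¬p = ¬5/6 = 1/6
p ↔ ¬p = 5/6 ↔ 1/6 = 1/3
(q → r) ↔ (p ↔ ¬p) = 1 ↔ 1/3 = 1/3
¬r = ¬5/6 = 1/6
p → ¬r = 5/6 → 1/6 = 1/3
q → (p → ¬r) = 1/6 → 1/3 = 1
((q → r) ↔ (p ↔ ¬p)) → (q → (p → ¬r)) = 1/3 → 1 = 1
¬(((q → r) ↔ (p ↔ ¬p)) → (q → (p → ¬r))) = ¬1 = 0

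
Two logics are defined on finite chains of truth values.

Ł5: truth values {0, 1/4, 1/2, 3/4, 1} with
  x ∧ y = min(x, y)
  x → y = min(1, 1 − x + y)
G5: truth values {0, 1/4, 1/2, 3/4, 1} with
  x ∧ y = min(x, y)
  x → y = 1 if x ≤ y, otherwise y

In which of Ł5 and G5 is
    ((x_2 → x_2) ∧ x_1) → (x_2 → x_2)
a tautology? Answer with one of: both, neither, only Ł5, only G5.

both

In Ł5: every assignment gives 1 — tautology.
In G5: every assignment gives 1 — tautology.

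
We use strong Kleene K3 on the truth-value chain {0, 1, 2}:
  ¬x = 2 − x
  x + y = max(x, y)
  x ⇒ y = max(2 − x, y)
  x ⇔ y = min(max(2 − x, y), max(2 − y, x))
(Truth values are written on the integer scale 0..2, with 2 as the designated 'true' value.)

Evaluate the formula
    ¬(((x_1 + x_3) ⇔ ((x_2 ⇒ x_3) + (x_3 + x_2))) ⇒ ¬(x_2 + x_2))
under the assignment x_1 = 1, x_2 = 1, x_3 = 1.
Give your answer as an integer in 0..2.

1

x_1 + x_3 = 1 + 1 = 1
x_2 ⇒ x_3 = 1 ⇒ 1 = 1
x_3 + x_2 = 1 + 1 = 1
(x_2 ⇒ x_3) + (x_3 + x_2) = 1 + 1 = 1
(x_1 + x_3) ⇔ ((x_2 ⇒ x_3) + (x_3 + x_2)) = 1 ⇔ 1 = 1
x_2 + x_2 = 1 + 1 = 1
¬(x_2 + x_2) = ¬1 = 1
((x_1 + x_3) ⇔ ((x_2 ⇒ x_3) + (x_3 + x_2))) ⇒ ¬(x_2 + x_2) = 1 ⇒ 1 = 1
¬(((x_1 + x_3) ⇔ ((x_2 ⇒ x_3) + (x_3 + x_2))) ⇒ ¬(x_2 + x_2)) = ¬1 = 1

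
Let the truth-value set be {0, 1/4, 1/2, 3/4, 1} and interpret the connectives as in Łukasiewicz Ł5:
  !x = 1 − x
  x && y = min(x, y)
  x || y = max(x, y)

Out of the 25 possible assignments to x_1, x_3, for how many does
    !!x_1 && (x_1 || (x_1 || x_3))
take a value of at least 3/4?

10

value 1: 5 assignments (counts)
value 3/4: 5 assignments (counts)
value 1/2: 5 assignments
value 1/4: 5 assignments
value 0: 5 assignments
So 10 of the 25 assignments meet the threshold.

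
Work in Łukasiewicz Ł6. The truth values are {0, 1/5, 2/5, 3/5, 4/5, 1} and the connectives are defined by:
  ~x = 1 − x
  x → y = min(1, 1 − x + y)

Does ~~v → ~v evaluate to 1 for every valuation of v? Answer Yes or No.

Counterexample: take v = 3/5.
~v = ~3/5 = 2/5
~~v = ~2/5 = 3/5
~v = ~3/5 = 2/5
~~v → ~v = 3/5 → 2/5 = 4/5
This gives 4/5 ≠ 1.

No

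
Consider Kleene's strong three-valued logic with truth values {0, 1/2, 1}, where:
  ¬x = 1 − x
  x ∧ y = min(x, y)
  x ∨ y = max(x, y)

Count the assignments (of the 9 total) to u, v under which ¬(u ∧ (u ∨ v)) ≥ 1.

3

u = 0, v = 0 ↦ 1  ≥
u = 0, v = 1/2 ↦ 1  ≥
u = 0, v = 1 ↦ 1  ≥
u = 1/2, v = 0 ↦ 1/2  <
u = 1/2, v = 1/2 ↦ 1/2  <
u = 1/2, v = 1 ↦ 1/2  <
u = 1, v = 0 ↦ 0  <
u = 1, v = 1/2 ↦ 0  <
u = 1, v = 1 ↦ 0  <
So 3 of the 9 assignments meet the threshold.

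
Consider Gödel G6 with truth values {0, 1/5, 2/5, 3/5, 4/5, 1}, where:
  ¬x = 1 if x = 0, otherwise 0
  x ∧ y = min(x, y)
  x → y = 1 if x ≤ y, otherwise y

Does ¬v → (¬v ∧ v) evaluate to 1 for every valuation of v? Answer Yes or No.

Counterexample: take v = 0.
¬v = ¬0 = 1
¬v = ¬0 = 1
¬v ∧ v = 1 ∧ 0 = 0
¬v → (¬v ∧ v) = 1 → 0 = 0
This gives 0 ≠ 1.

No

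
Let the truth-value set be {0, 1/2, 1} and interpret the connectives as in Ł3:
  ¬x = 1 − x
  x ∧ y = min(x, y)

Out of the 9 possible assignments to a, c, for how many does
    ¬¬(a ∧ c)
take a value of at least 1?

a = 0, c = 0 ↦ 0  <
a = 0, c = 1/2 ↦ 0  <
a = 0, c = 1 ↦ 0  <
a = 1/2, c = 0 ↦ 0  <
a = 1/2, c = 1/2 ↦ 1/2  <
a = 1/2, c = 1 ↦ 1/2  <
a = 1, c = 0 ↦ 0  <
a = 1, c = 1/2 ↦ 1/2  <
a = 1, c = 1 ↦ 1  ≥
So 1 of the 9 assignments meets the threshold.

1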